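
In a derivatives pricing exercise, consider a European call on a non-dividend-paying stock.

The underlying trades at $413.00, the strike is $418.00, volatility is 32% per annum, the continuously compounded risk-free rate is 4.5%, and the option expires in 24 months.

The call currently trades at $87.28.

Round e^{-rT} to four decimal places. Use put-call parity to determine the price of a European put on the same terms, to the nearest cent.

$56.29

e^(−rT) = e^(−0.045·2) = 0.9139
Put-call parity: C − P = S − K·e^(−rT) = 413 − 418·0.9139 = 413 − 382.0102 = 30.9898
P = C − (C − P) = 87.28 − (30.9898) = 56.2902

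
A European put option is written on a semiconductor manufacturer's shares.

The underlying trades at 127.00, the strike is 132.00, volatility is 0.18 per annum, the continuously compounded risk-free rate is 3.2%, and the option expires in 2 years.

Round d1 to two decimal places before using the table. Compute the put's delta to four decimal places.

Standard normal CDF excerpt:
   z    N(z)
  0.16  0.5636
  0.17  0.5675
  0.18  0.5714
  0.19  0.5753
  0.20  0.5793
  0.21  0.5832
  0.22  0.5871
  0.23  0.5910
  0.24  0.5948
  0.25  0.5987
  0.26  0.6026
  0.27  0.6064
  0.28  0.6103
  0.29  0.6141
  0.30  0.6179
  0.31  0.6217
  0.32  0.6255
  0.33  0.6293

σ√T = 0.18 × 1.4142 = 0.2546
d₁ = [ln(127/132) + (0.032 + 0.18²/2)·2] / 0.2546 = [-0.0386 + 0.0964] / 0.2546 = 0.2270 ⇒ 0.23
N(d₁) = N(0.23) = 0.5910
Δ_put = N(d₁) − 1 = 0.5910 − 1 = -0.4090

-0.4090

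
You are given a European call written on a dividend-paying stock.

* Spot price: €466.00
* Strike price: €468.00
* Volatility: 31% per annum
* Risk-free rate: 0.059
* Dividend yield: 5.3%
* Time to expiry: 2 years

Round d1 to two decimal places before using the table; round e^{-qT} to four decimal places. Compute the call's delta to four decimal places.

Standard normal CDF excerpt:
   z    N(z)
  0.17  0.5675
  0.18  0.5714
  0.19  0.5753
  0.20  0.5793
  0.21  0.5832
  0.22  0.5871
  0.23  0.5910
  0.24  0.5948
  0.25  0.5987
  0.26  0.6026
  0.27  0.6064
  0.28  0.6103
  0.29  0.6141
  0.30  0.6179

0.5350

T = 2;  σ√T = 0.4384
ln(S/K) + (r − q + σ²/2)T = ln(466/468) + (0.059 − 0.053 + 0.31²/2)·2 = -0.0043 + 0.1081 = 0.1038
d₁ = 0.1038 / 0.4384 = 0.2368 ≈ 0.24
N(d₁) = N(0.24) = 0.5948
Δ_call = exp(−qT)·N(d₁) = 0.8994·0.5948 = 0.5350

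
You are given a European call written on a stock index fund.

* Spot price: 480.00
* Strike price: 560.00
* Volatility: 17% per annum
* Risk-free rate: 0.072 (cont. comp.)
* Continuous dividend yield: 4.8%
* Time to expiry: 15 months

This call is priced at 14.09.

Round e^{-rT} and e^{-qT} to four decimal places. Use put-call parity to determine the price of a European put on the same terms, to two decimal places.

exp(−qT) = exp(−0.048·1.25) = 0.9418;  exp(−rT) = exp(−0.072·1.25) = 0.9139
Put-call parity: C − P = S·e^(−qT) − K·e^(−rT) = 480·0.9418 − 560·0.9139 = 452.0640 − 511.7840 = -59.7200
P = C − (C − P) = 14.09 − (-59.7200) = 73.8100

73.81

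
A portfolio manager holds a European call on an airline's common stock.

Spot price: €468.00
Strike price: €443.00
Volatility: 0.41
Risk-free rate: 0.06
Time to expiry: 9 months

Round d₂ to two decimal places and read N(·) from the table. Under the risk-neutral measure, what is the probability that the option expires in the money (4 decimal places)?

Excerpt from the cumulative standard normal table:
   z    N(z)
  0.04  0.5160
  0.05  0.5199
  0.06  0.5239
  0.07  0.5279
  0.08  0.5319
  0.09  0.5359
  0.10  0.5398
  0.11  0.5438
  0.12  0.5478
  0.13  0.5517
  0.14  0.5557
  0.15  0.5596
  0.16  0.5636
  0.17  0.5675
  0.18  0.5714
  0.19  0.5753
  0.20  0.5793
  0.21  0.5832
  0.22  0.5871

σ√T = 0.41·√0.75 = 0.3551
d₁ = [ln(468/443) + (0.06 + 0.41²/2)·0.75] / 0.3551 = [0.0549 + 0.1080] / 0.3551 = 0.4589 → 0.46
d₂ = d₁ − σ√T = 0.4589 − 0.3551 = 0.1038 → 0.10
Pr(exercise) under Q = N(d₂) = 0.5398

0.5398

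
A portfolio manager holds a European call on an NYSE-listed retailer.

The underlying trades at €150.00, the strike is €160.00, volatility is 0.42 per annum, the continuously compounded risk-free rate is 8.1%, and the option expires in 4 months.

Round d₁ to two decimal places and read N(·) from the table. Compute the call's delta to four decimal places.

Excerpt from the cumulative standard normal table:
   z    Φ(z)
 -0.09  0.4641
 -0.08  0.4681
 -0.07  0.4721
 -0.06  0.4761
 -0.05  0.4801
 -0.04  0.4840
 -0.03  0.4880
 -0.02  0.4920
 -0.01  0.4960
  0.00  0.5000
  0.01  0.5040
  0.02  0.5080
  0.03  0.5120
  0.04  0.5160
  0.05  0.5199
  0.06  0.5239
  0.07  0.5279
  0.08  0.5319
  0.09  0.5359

σ√T = 0.42·√0.3333 = 0.2425
ln(S/K) + (r + σ²/2)T = ln(150/160) + (0.081 + 0.42²/2)·0.3333 = -0.0645 + 0.0564 = -0.0081
d₁ = -0.0081 / 0.2425 = -0.0336 ⇒ -0.03
N(d₁) = N(-0.03) = 0.4880
Δ_call = N(d₁) = 0.4880

0.4880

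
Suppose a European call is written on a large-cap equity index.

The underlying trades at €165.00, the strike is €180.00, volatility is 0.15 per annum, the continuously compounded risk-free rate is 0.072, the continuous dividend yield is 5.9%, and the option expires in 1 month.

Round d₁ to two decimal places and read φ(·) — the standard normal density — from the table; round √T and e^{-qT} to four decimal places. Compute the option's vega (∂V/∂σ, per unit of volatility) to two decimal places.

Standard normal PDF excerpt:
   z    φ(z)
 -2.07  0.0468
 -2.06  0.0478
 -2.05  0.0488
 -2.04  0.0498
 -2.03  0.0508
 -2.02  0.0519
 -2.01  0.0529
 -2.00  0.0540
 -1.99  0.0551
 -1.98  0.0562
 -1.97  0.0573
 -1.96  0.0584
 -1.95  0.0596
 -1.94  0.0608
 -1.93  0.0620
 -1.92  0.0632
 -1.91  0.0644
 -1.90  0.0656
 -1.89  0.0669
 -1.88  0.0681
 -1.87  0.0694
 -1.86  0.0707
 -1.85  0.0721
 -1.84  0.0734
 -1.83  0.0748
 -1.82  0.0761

2.77

σ√T = 0.15 × 0.2887 = 0.0433
d₁ = [ln(165/180) + (0.072 − 0.059 + 0.15²/2)·0.08333] / 0.0433 = [-0.0870 + 0.0020] / 0.0433 = -1.9628 which rounds to -1.96
√T = √0.08333 = 0.2887
φ(d₁) = φ(-1.96) = 0.0584
e^(−qT) = e^(−0.059·0.08333) = 0.9951
vega = S·e^(−qT)·φ(d₁)·√T = 165·0.9951·0.0584·0.2887 = 2.7683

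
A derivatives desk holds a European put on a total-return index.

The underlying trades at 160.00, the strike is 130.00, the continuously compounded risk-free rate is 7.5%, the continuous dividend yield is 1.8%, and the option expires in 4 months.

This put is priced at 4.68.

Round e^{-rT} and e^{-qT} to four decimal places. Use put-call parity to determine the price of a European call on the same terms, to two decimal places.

36.93

exp(−qT) = exp(−0.018·0.3333) = 0.9940;  exp(−rT) = exp(−0.075·0.3333) = 0.9753
Put-call parity: C − P = S·e^(−qT) − K·e^(−rT) = 160·0.9940 − 130·0.9753 = 159.0400 − 126.7890 = 32.2510
C = P + (C − P) = 4.68 + (32.2510) = 36.9310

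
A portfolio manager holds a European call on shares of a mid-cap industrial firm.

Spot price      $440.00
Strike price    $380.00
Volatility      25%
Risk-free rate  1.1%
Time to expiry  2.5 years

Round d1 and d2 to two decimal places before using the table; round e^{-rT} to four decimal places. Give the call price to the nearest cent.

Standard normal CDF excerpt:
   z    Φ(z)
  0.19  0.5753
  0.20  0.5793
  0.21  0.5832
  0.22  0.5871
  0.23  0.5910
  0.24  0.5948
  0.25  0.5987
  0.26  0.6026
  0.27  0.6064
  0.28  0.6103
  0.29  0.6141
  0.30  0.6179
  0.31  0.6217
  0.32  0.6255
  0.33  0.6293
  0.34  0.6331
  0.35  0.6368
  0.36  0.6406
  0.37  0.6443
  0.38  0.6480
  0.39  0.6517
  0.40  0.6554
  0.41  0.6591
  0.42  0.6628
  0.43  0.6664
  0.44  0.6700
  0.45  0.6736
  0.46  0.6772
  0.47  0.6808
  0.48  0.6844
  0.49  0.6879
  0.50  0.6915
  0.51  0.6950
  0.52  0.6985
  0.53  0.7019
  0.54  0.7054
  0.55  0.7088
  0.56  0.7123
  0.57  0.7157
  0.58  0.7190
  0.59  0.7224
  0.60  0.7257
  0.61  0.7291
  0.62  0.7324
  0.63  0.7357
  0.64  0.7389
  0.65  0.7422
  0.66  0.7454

σ√T = 0.25·√2.5 = 0.3953
d₁ = [ln(440/380) + (0.011 + ½·0.25²)·2.5] / (σ√T) = (0.1466 + 0.1056) / 0.3953 = 0.6381 ≈ 0.64
d₂ = 0.6381 − 0.3953 = 0.2428 ≈ 0.24
e^(−rT) = e^(−0.011·2.5) = 0.9729
N(d₁) = N(0.64) = 0.7389;  N(d₂) = N(0.24) = 0.5948
C = 440·0.7389 − 380·0.9729·0.5948 = 325.1160 − 219.8987 = 105.2173

$105.22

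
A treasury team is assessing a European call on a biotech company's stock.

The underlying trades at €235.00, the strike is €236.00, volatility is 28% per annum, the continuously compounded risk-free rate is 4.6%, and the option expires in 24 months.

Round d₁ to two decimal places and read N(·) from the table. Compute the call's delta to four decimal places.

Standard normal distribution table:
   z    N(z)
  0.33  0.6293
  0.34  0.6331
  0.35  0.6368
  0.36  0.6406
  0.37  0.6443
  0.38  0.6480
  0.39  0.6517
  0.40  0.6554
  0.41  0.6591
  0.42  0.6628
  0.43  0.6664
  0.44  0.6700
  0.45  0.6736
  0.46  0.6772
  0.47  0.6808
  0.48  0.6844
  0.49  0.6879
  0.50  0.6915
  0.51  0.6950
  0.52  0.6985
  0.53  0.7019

0.6628

σ√T = 0.28·√2 = 0.3960
d₁ = [ln(235/236) + (0.046 + ½·0.28²)·2] / (σ√T) = (-0.0042 + 0.1704) / 0.3960 = 0.4196 ⇒ 0.42
N(d₁) = N(0.42) = 0.6628
Δ_call = N(d₁) = 0.6628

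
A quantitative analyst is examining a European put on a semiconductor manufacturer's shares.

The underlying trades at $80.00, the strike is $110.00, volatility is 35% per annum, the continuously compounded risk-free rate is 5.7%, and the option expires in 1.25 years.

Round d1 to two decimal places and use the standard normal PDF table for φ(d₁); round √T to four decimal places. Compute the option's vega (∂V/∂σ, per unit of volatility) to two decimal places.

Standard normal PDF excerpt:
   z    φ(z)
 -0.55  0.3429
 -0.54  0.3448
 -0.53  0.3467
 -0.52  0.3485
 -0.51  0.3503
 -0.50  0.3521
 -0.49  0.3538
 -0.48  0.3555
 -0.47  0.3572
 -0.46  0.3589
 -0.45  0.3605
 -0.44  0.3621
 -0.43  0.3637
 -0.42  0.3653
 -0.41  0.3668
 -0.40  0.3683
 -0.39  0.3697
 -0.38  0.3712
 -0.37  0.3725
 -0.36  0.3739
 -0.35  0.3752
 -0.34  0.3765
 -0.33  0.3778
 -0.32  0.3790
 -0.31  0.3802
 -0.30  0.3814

32.39

T = 1.25;  σ√T = 0.3913
d₁ = [ln(80/110) + (0.057 + ½·0.35²)·1.25] / (σ√T) = (-0.3185 + 0.1478) / 0.3913 = -0.4361 ⇒ -0.44
√T = √1.25 = 1.1180
φ(d₁) = φ(-0.44) = 0.3621
vega = S·φ(d₁)·√T = 80·0.3621·1.1180 = 32.3862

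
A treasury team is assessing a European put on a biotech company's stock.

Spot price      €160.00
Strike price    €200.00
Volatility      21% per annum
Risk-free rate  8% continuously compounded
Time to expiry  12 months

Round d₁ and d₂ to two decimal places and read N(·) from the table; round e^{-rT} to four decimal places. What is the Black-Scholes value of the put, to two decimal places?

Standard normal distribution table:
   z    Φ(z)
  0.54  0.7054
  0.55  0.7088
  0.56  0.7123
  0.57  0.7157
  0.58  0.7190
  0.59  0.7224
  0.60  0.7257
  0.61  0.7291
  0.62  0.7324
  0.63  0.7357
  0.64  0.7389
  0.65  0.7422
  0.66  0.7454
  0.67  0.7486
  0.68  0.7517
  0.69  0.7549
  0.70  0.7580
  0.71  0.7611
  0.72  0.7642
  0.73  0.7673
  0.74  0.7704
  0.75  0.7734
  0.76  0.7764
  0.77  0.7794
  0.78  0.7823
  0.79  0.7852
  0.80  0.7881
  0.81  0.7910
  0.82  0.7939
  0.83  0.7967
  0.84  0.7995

σ√T = 0.21·√1 = 0.2100
d₁ = [ln(160/200) + (0.08 + 0.21²/2)·1] / 0.2100 = [-0.2231 + 0.1021] / 0.2100 = -0.5766 ⇒ -0.58
d₂ = d₁ − σ√T = -0.5766 − 0.2100 = -0.7866 ⇒ -0.79
e^(−rT) = e^(−0.08·1) = 0.9231
N(−d₂) = N(0.79) = 0.7852;  N(−d₁) = N(0.58) = 0.7190
P = 200·0.9231·0.7852 − 160·0.7190 = 144.9636 − 115.0400 = 29.9236

€29.92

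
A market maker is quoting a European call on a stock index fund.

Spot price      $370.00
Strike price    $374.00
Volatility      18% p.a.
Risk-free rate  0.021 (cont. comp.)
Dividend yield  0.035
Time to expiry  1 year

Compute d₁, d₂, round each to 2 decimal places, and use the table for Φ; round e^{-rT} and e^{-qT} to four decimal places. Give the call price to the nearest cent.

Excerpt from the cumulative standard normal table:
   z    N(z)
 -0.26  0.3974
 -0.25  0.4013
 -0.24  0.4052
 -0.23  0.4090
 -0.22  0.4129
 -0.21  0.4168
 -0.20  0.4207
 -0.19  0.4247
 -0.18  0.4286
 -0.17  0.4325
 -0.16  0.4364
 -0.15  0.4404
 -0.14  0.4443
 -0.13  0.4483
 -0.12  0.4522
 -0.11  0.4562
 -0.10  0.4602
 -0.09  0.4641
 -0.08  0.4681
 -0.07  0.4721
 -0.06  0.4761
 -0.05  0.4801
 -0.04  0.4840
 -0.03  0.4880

T = 1;  σ√T = 0.1800
d₁ = [ln(370/374) + (0.021 − 0.035 + ½·0.18²)·1] / (σ√T) = (-0.0108 + 0.0022) / 0.1800 = -0.0475 ⇒ -0.05
d₂ = -0.0475 − 0.1800 = -0.2275 ⇒ -0.23
exp(−qT) = exp(−0.035·1) = 0.9656;  exp(−rT) = exp(−0.021·1) = 0.9792
C = 370·0.9656·N(-0.05) − 374·0.9792·N(-0.23) = 370·0.9656·0.4801 − 374·0.9792·0.4090 = 171.5263 − 149.7843 = 21.7420

$21.74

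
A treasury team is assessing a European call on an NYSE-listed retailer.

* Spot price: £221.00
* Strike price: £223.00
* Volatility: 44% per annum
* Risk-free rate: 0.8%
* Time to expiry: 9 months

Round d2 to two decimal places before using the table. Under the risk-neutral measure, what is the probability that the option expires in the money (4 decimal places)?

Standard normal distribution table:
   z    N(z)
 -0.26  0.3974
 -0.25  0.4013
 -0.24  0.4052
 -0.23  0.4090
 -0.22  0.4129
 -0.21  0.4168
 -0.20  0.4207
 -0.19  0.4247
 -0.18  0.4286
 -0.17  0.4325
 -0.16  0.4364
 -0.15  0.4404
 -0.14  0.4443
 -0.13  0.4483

0.4207

T = 0.75;  σ√T = 0.3811
ln(S/K) + (r + σ²/2)T = ln(221/223) + (0.008 + 0.44²/2)·0.75 = -0.0090 + 0.0786 = 0.0696
d₁ = 0.0696 / 0.3811 = 0.1826 ⇒ 0.18
d₂ = d₁ − σ√T = 0.1826 − 0.3811 = -0.1984 ⇒ -0.20
Pr(exercise) under Q = N(d₂) = 0.4207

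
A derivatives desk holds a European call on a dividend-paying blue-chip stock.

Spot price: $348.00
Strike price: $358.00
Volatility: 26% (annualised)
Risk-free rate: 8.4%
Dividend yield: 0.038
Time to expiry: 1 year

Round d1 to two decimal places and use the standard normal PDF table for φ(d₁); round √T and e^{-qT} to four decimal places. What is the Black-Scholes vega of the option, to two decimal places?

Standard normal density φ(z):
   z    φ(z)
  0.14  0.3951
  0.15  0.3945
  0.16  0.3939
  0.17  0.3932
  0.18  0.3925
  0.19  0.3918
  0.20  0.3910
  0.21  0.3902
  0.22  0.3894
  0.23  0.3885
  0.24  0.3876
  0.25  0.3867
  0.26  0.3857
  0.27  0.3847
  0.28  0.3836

T = 1;  σ√T = 0.2600
d₁ = [ln(348/358) + (0.084 − 0.038 + ½·0.26²)·1] / (σ√T) = (-0.0283 + 0.0798) / 0.2600 = 0.1980 ⇒ 0.20
√T = √1 = 1.0000
φ(d₁) = φ(0.20) = 0.3910
exp(−qT) = exp(−0.038·1) = 0.9627
vega = S·exp(−qT)·φ(d₁)·√T = 348·0.9627·0.3910·1.0000 = 130.9927
(Call and put vega coincide under Black-Scholes.)

130.99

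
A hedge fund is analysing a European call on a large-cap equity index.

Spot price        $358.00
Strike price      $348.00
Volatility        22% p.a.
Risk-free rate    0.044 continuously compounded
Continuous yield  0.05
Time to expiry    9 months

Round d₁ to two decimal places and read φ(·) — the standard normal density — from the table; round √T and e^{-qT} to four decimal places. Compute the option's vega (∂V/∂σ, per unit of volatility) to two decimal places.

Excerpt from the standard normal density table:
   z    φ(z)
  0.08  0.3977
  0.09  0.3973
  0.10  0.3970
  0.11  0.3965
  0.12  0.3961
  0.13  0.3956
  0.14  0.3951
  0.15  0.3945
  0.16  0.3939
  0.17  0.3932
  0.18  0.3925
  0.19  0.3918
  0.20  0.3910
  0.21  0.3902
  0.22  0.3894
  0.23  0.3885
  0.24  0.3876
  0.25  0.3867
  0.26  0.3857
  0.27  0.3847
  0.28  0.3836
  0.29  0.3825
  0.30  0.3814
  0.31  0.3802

σ√T = 0.22·√0.75 = 0.1905
ln(S/K) + (r − q + σ²/2)T = ln(358/348) + (0.044 − 0.05 + 0.22²/2)·0.75 = 0.0283 + 0.0136 = 0.0420
d₁ = 0.0420 / 0.1905 = 0.2203 which rounds to 0.22
√T = √0.75 = 0.8660
φ(d₁) = φ(0.22) = 0.3894
e^(−qT) = e^(−0.05·0.75) = 0.9632
vega = S·e^(−qT)·φ(d₁)·√T = 358·0.9632·0.3894·0.8660 = 116.2822
(The put has the same vega.)

116.28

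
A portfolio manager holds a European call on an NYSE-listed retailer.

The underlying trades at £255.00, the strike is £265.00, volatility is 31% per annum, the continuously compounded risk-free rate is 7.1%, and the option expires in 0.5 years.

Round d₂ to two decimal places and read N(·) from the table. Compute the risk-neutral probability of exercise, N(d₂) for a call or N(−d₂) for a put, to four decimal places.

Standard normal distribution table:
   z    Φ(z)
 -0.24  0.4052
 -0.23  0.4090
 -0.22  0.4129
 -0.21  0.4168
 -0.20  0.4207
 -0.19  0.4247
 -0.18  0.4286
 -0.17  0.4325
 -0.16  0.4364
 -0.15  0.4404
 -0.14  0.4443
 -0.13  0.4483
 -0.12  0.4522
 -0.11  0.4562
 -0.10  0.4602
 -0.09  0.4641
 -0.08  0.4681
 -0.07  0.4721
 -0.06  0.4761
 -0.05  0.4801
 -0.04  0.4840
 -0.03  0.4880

0.4522

σ√T = 0.31 × 0.7071 = 0.2192
ln(S/K) + (r + σ²/2)T = ln(255/265) + (0.071 + 0.31²/2)·0.5 = -0.0385 + 0.0595 = 0.0211
d₁ = 0.0211 / 0.2192 = 0.0961 → 0.10
d₂ = d₁ − σ√T = 0.0961 − 0.2192 = -0.1231 → -0.12
Pr(exercise) under Q = N(d₂) = 0.4522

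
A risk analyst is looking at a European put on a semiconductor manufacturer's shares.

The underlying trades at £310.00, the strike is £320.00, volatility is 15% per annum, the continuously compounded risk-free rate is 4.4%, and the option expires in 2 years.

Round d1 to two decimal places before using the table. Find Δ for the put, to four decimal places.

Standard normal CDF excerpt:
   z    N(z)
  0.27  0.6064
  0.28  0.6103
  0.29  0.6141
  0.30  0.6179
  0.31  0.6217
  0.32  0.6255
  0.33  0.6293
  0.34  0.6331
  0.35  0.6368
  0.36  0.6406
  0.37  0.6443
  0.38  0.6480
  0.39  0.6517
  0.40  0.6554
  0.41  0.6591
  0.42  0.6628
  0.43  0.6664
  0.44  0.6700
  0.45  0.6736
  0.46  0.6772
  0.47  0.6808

T = 2;  σ√T = 0.2121
d₁ = [ln(310/320) + (0.044 + 0.15²/2)·2] / 0.2121 = [-0.0317 + 0.1105] / 0.2121 = 0.3712 which rounds to 0.37
N(d₁) = N(0.37) = 0.6443
Δ_put = N(d₁) − 1 = 0.6443 − 1 = -0.3557

-0.3557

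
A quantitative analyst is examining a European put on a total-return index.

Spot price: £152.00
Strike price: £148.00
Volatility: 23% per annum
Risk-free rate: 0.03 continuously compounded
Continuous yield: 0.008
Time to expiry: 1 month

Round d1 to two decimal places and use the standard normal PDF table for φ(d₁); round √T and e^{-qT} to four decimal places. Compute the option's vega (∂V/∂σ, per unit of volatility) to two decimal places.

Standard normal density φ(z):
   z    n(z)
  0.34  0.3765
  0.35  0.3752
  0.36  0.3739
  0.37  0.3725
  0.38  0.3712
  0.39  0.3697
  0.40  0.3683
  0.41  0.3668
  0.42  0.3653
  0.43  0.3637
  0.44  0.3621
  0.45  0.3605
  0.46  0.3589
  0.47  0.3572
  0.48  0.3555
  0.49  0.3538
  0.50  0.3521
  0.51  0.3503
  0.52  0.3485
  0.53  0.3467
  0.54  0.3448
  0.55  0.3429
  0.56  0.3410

σ√T = 0.23 × 0.2887 = 0.0664
ln(S/K) + (r − q + σ²/2)T = ln(152/148) + (0.03 − 0.008 + 0.23²/2)·0.08333 = 0.0267 + 0.0040 = 0.0307
d₁ = 0.0307 / 0.0664 = 0.4625 which rounds to 0.46
√T = √0.08333 = 0.2887
φ(d₁) = φ(0.46) = 0.3589
exp(−qT) = exp(−0.008·0.08333) = 0.9993
vega = S·exp(−qT)·φ(d₁)·√T = 152·0.9993·0.3589·0.2887 = 15.7384

15.74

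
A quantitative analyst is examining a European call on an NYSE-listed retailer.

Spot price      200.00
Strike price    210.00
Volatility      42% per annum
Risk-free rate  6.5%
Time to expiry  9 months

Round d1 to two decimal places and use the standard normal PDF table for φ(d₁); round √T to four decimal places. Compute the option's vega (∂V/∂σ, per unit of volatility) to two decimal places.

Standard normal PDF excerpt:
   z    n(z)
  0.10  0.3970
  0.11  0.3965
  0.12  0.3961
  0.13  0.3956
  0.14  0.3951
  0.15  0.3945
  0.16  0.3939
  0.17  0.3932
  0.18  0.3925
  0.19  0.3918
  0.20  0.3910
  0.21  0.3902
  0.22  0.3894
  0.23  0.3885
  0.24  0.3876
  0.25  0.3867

67.98

σ√T = 0.42 × 0.8660 = 0.3637
ln(S/K) + (r + σ²/2)T = ln(200/210) + (0.065 + 0.42²/2)·0.75 = -0.0488 + 0.1149 = 0.0661
d₁ = 0.0661 / 0.3637 = 0.1818 which rounds to 0.18
√T = √0.75 = 0.8660
φ(d₁) = φ(0.18) = 0.3925
vega = S·φ(d₁)·√T = 200·0.3925·0.8660 = 67.9810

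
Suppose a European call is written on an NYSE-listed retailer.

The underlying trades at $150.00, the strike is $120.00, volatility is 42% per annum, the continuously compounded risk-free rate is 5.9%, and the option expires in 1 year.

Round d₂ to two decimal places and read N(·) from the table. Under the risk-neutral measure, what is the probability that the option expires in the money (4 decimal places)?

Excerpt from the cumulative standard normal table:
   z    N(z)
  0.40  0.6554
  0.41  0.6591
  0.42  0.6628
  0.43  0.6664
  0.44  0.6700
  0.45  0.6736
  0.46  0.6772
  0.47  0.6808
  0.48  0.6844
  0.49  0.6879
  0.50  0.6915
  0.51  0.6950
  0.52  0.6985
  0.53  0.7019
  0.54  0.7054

T = 1;  σ√T = 0.4200
ln(S/K) + (r + σ²/2)T = ln(150/120) + (0.059 + 0.42²/2)·1 = 0.2231 + 0.1472 = 0.3703
d₁ = 0.3703 / 0.4200 = 0.8818 which rounds to 0.88
d₂ = d₁ − σ√T = 0.8818 − 0.4200 = 0.4618 which rounds to 0.46
Pr(exercise) under Q = N(d₂) = 0.6772

0.6772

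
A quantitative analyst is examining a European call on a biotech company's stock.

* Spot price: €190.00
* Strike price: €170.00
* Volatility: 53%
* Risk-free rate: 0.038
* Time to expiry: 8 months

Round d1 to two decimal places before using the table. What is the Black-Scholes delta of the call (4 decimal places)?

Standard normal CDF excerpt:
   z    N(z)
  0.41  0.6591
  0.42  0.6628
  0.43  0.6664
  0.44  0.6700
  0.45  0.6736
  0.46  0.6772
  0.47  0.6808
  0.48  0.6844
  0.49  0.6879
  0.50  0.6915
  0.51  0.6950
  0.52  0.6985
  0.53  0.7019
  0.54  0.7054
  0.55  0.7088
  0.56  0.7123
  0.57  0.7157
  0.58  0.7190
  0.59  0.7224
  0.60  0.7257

σ√T = 0.53·√0.6667 = 0.4327
d₁ = [ln(190/170) + (0.038 + ½·0.53²)·0.6667] / (σ√T) = (0.1112 + 0.1190) / 0.4327 = 0.5319 ⇒ 0.53
N(d₁) = N(0.53) = 0.7019
Δ_call = N(d₁) = 0.7019

0.7019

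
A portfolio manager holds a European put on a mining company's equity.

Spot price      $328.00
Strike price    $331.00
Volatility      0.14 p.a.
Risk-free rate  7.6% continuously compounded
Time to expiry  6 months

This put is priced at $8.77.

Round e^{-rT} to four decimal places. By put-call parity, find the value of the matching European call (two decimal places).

e^(−rT) = e^(−0.076·0.5) = 0.9627
Put-call parity: C − P = S − K·e^(−rT) = 328 − 331·0.9627 = 328 − 318.6537 = 9.3463
C = P + (C − P) = 8.77 + (9.3463) = 18.1163

$18.12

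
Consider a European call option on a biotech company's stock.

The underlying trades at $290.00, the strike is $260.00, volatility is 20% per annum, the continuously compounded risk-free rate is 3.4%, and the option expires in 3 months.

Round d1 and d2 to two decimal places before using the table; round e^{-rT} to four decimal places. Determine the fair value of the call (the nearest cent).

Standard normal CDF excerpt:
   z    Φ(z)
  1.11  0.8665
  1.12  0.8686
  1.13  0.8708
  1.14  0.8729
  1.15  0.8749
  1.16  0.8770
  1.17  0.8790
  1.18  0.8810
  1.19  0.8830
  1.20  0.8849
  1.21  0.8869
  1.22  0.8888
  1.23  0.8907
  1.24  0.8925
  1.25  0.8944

$33.82

σ√T = 0.2·√0.25 = 0.1000
d₁ = [ln(290/260) + (0.034 + 0.2²/2)·0.25] / 0.1000 = [0.1092 + 0.0135] / 0.1000 = 1.2270 which rounds to 1.23
d₂ = d₁ − σ√T = 1.2270 − 0.1000 = 1.1270 which rounds to 1.13
e^(−rT) = e^(−0.034·0.25) = 0.9915
N(d₁) = N(1.23) = 0.8907;  N(d₂) = N(1.13) = 0.8708
C = 290·0.8907 − 260·0.9915·0.8708 = 258.3030 − 224.4835 = 33.8195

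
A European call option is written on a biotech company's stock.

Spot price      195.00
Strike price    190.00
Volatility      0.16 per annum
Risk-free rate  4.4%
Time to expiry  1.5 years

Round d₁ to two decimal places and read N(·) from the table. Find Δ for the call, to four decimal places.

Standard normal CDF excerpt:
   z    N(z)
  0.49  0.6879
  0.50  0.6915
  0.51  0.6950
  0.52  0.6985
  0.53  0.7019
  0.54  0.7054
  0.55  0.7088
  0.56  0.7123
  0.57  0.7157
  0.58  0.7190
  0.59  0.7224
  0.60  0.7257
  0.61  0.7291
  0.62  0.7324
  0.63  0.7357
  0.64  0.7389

σ√T = 0.16 × 1.2247 = 0.1960
ln(S/K) + (r + σ²/2)T = ln(195/190) + (0.044 + 0.16²/2)·1.5 = 0.0260 + 0.0852 = 0.1112
d₁ = 0.1112 / 0.1960 = 0.5673 ⇒ 0.57
N(d₁) = N(0.57) = 0.7157
Δ_call = N(d₁) = 0.7157

0.7157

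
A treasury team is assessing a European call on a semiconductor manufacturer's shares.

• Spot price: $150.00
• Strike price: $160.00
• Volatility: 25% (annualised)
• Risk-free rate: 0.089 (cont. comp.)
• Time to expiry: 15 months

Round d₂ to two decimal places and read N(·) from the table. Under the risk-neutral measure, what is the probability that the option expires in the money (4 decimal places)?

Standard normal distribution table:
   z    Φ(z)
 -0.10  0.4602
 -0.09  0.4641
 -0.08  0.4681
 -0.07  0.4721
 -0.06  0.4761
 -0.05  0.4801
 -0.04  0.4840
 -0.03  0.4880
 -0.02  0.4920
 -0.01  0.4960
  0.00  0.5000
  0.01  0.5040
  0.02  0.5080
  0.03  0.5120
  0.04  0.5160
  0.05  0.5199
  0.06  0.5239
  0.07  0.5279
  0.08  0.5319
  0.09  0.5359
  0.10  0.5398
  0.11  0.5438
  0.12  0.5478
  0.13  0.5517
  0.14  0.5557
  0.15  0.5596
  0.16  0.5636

0.5120

σ√T = 0.25·√1.25 = 0.2795
ln(S/K) + (r + σ²/2)T = ln(150/160) + (0.089 + 0.25²/2)·1.25 = -0.0645 + 0.1503 = 0.0858
d₁ = 0.0858 / 0.2795 = 0.3069 → 0.31
d₂ = d₁ − σ√T = 0.3069 − 0.2795 = 0.0274 → 0.03
Risk-neutral Pr[S_T > K] = N(d₂) = N(0.03) = 0.5120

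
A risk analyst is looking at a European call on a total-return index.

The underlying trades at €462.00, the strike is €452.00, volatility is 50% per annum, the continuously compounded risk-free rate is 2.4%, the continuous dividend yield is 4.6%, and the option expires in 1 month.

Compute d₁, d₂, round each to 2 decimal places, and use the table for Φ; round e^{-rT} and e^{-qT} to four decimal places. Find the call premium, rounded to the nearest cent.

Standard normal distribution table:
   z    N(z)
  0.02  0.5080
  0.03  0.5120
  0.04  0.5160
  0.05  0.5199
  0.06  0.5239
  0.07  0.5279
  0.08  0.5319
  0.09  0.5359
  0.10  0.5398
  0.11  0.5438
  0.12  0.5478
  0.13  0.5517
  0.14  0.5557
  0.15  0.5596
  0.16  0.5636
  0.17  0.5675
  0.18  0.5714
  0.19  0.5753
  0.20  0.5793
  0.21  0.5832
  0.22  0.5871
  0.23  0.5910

€30.28

T = 0.08333;  σ√T = 0.1443
ln(S/K) + (r − q + σ²/2)T = ln(462/452) + (0.024 − 0.046 + 0.5²/2)·0.08333 = 0.0219 + 0.0086 = 0.0305
d₁ = 0.0305 / 0.1443 = 0.2111 which rounds to 0.21
d₂ = d₁ − σ√T = 0.2111 − 0.1443 = 0.0667 which rounds to 0.07
exp(−qT) = exp(−0.046·0.08333) = 0.9962;  exp(−rT) = exp(−0.024·0.08333) = 0.9980
N(d₁) = N(0.21) = 0.5832;  N(d₂) = N(0.07) = 0.5279
C = 462·0.9962·0.5832 − 452·0.9980·0.5279 = 268.4145 − 238.1336 = 30.2810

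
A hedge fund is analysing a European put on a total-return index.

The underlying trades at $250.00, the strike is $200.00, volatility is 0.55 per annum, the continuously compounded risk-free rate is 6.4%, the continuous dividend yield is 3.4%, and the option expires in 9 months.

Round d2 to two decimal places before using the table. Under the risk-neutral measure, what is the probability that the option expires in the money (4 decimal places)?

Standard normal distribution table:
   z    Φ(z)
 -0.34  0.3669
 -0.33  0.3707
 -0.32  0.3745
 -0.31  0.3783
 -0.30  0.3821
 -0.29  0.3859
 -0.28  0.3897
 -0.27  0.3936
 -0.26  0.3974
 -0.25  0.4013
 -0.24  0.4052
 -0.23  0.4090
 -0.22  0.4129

0.3897

σ√T = 0.55 × 0.8660 = 0.4763
ln(S/K) + (r − q + σ²/2)T = ln(250/200) + (0.064 − 0.034 + 0.55²/2)·0.75 = 0.2231 + 0.1359 = 0.3591
d₁ = 0.3591 / 0.4763 = 0.7539 ≈ 0.75
d₂ = d₁ − σ√T = 0.7539 − 0.4763 = 0.2776 ≈ 0.28
Pr(exercise) under Q = N(−d₂) = N(-0.28) = 0.3897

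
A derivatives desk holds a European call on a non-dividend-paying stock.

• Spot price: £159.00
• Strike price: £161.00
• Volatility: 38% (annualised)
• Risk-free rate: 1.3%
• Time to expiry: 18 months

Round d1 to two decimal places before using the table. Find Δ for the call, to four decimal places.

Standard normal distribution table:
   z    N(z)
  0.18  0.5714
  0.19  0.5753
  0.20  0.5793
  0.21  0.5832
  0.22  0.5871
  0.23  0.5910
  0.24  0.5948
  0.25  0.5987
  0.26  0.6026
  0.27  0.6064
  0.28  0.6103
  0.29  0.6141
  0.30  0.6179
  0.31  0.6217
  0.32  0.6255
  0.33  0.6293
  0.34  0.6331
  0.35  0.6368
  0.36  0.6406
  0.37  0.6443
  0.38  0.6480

0.5987

σ√T = 0.38 × 1.2247 = 0.4654
d₁ = [ln(159/161) + (0.013 + 0.38²/2)·1.5] / 0.4654 = [-0.0125 + 0.1278] / 0.4654 = 0.2477 ≈ 0.25
N(d₁) = N(0.25) = 0.5987
Δ_call = N(d₁) = 0.5987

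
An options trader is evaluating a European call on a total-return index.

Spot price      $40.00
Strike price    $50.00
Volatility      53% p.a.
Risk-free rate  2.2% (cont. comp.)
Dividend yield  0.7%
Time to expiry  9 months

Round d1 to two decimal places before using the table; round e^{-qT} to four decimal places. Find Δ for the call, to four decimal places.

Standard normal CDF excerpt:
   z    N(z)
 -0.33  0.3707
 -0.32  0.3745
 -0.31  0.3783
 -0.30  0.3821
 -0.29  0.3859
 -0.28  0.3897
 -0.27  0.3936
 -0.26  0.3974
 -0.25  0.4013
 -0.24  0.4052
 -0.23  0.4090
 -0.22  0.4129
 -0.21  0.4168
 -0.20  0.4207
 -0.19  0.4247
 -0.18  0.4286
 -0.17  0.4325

0.4069

T = 0.75;  σ√T = 0.4590
d₁ = [ln(40/50) + (0.022 − 0.007 + 0.53²/2)·0.75] / 0.4590 = [-0.2231 + 0.1166] / 0.4590 = -0.2322 ≈ -0.23
N(d₁) = N(-0.23) = 0.4090
Δ_call = exp(−qT)·N(d₁) = 0.9948·0.4090 = 0.4069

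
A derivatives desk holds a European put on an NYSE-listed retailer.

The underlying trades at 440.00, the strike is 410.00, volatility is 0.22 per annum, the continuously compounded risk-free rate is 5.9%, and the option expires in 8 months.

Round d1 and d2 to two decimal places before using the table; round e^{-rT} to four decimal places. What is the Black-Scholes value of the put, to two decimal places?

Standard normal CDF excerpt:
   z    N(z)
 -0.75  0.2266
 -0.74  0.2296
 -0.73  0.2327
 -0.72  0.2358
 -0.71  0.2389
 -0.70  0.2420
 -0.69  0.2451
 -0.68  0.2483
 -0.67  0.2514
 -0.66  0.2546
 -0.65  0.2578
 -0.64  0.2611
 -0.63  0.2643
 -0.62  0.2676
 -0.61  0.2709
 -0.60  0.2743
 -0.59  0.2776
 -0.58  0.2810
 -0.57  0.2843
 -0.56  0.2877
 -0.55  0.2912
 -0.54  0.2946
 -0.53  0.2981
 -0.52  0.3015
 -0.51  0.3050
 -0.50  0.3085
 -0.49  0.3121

12.36

σ√T = 0.22·√0.6667 = 0.1796
d₁ = [ln(440/410) + (0.059 + 0.22²/2)·0.6667] / 0.1796 = [0.0706 + 0.0555] / 0.1796 = 0.7019 ≈ 0.70
d₂ = d₁ − σ√T = 0.7019 − 0.1796 = 0.5223 ≈ 0.52
exp(−rT) = exp(−0.059·0.6667) = 0.9614
N(−d₂) = N(-0.52) = 0.3015;  N(−d₁) = N(-0.70) = 0.2420
P = 410·0.9614·0.3015 − 440·0.2420 = 118.8435 − 106.4800 = 12.3635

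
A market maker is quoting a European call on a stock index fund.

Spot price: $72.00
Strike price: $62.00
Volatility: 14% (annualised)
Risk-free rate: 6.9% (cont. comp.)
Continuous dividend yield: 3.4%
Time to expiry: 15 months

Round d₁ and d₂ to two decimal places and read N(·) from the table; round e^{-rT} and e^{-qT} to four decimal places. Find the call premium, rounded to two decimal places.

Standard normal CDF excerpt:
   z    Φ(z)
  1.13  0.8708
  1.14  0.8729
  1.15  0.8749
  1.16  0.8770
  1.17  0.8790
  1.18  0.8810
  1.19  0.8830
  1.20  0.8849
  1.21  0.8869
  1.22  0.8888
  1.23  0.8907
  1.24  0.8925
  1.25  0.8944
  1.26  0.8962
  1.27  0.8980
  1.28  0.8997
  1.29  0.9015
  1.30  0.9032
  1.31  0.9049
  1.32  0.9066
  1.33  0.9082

σ√T = 0.14·√1.25 = 0.1565
ln(S/K) + (r − q + σ²/2)T = ln(72/62) + (0.069 − 0.034 + 0.14²/2)·1.25 = 0.1495 + 0.0560 = 0.2055
d₁ = 0.2055 / 0.1565 = 1.3131 ≈ 1.31
d₂ = d₁ − σ√T = 1.3131 − 0.1565 = 1.1566 ≈ 1.16
exp(−qT) = exp(−0.034·1.25) = 0.9584;  exp(−rT) = exp(−0.069·1.25) = 0.9174
N(d₁) = N(1.31) = 0.9049;  N(d₂) = N(1.16) = 0.8770
C = 72·0.9584·0.9049 − 62·0.9174·0.8770 = 62.4424 − 49.8827 = 12.5597

$12.56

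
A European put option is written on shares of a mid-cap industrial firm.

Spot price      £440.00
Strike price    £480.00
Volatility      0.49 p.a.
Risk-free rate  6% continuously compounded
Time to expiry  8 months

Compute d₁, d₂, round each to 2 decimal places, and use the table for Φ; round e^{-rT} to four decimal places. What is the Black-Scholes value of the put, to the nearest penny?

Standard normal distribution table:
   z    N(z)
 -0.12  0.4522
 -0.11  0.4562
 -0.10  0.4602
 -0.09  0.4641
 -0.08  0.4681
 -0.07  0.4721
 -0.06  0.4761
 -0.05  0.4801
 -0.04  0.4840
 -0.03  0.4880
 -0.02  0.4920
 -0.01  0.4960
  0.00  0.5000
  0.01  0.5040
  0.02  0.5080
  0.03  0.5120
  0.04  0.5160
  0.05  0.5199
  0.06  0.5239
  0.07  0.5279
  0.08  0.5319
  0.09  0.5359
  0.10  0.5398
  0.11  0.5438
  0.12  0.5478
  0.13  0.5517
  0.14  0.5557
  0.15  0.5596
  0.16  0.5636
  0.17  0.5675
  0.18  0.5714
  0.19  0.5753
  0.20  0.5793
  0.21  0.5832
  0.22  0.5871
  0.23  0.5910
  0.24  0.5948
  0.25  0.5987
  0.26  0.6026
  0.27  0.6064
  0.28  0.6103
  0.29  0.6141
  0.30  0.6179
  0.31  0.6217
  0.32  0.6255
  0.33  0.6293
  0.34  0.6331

£82.51

σ√T = 0.49·√0.6667 = 0.4001
d₁ = [ln(440/480) + (0.06 + 0.49²/2)·0.6667] / 0.4001 = [-0.0870 + 0.1200] / 0.4001 = 0.0825 → 0.08
d₂ = d₁ − σ√T = 0.0825 − 0.4001 = -0.3175 → -0.32
e^(−rT) = e^(−0.06·0.6667) = 0.9608
P = 480·0.9608·N(0.32) − 440·N(-0.08) = 480·0.9608·0.6255 − 440·0.4681 = 288.4706 − 205.9640 = 82.5066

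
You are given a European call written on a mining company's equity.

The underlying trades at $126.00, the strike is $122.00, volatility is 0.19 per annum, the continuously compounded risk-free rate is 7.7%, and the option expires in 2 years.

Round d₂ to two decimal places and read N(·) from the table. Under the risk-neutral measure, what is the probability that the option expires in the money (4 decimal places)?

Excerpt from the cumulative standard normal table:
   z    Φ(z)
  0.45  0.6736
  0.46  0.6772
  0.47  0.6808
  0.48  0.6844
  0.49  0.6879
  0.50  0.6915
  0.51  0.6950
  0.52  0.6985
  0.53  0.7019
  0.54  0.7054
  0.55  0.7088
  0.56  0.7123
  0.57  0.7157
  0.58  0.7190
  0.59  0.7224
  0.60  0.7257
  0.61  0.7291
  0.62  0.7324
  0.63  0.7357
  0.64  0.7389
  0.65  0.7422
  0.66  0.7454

0.7123

T = 2;  σ√T = 0.2687
d₁ = [ln(126/122) + (0.077 + 0.19²/2)·2] / 0.2687 = [0.0323 + 0.1901] / 0.2687 = 0.8275 → 0.83
d₂ = d₁ − σ√T = 0.8275 − 0.2687 = 0.5588 → 0.56
Pr(exercise) under Q = N(d₂) = 0.7123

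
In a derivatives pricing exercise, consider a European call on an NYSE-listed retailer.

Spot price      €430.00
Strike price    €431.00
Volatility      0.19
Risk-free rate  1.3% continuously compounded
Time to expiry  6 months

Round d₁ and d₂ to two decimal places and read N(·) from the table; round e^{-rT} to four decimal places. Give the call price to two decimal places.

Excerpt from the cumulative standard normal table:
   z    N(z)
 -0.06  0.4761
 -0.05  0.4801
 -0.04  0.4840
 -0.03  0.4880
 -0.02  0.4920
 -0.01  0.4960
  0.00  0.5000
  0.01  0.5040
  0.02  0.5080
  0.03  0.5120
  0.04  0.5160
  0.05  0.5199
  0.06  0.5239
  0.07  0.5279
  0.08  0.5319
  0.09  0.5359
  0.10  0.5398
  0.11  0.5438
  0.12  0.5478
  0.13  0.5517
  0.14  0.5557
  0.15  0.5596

€24.87

σ√T = 0.19 × 0.7071 = 0.1344
d₁ = [ln(430/431) + (0.013 + 0.19²/2)·0.5] / 0.1344 = [-0.0023 + 0.0155] / 0.1344 = 0.0983 → 0.10
d₂ = d₁ − σ√T = 0.0983 − 0.1344 = -0.0361 → -0.04
e^(−rT) = e^(−0.013·0.5) = 0.9935
C = 430·N(0.10) − 431·0.9935·N(-0.04) = 430·0.5398 − 431·0.9935·0.4840 = 232.1140 − 207.2481 = 24.8659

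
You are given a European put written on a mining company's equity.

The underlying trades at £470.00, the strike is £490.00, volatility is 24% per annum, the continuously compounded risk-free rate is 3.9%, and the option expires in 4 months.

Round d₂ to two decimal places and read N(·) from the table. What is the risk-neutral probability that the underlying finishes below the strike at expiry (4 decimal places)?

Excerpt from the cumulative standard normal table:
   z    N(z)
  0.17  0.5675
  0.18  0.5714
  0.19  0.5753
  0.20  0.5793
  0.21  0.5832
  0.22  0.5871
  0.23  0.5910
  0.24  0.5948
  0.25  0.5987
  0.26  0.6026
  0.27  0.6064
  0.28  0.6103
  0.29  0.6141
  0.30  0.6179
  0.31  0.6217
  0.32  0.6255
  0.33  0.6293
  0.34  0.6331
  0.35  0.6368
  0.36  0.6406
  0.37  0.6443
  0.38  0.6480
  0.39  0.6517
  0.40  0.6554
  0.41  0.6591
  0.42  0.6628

σ√T = 0.24·√0.3333 = 0.1386
d₁ = [ln(470/490) + (0.039 + ½·0.24²)·0.3333] / (σ√T) = (-0.0417 + 0.0226) / 0.1386 = -0.1376 which rounds to -0.14
d₂ = -0.1376 − 0.1386 = -0.2762 which rounds to -0.28
Risk-neutral Pr[S_T < K] = N(−d₂) = N(0.28) = 0.6103

0.6103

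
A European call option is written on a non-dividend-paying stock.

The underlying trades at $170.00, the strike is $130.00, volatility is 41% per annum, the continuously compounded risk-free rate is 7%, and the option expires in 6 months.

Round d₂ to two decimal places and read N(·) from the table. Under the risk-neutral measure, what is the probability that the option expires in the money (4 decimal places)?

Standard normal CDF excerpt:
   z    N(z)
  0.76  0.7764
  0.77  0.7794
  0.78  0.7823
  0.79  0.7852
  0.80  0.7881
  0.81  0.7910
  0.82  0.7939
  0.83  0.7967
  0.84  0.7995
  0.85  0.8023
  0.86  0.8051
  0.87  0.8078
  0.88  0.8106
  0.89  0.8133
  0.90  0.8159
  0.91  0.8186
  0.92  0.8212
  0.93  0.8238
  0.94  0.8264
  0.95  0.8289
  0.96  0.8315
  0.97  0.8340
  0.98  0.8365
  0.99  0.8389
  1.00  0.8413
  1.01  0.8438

0.8159

σ√T = 0.41·√0.5 = 0.2899
d₁ = [ln(170/130) + (0.07 + 0.41²/2)·0.5] / 0.2899 = [0.2683 + 0.0770] / 0.2899 = 1.1910 → 1.19
d₂ = d₁ − σ√T = 1.1910 − 0.2899 = 0.9011 → 0.90
Risk-neutral Pr[S_T > K] = N(d₂) = N(0.90) = 0.8159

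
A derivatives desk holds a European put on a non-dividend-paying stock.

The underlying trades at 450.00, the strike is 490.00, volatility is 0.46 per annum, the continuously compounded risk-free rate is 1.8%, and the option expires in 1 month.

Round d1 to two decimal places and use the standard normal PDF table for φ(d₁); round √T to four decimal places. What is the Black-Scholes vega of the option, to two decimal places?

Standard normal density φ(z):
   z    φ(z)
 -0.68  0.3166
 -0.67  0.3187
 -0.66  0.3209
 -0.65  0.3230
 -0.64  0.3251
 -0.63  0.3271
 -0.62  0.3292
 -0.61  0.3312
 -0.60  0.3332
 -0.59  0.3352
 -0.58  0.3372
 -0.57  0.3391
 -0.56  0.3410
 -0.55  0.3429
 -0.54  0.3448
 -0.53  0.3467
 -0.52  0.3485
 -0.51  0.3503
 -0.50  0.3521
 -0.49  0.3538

44.30

σ√T = 0.46·√0.08333 = 0.1328
d₁ = [ln(450/490) + (0.018 + ½·0.46²)·0.08333] / (σ√T) = (-0.0852 + 0.0103) / 0.1328 = -0.5636 ≈ -0.56
√T = √0.08333 = 0.2887
φ(d₁) = φ(-0.56) = 0.3410
vega = S·φ(d₁)·√T = 450·0.3410·0.2887 = 44.3010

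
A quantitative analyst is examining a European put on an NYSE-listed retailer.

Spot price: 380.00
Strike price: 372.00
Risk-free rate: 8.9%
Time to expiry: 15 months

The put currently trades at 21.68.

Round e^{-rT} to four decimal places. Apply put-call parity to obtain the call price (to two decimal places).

68.85

e^(−rT) = e^(−0.089·1.25) = 0.8947
Put-call parity: C − P = S − K·e^(−rT) = 380 − 372·0.8947 = 380 − 332.8284 = 47.1716
C = P + (C − P) = 21.68 + (47.1716) = 68.8516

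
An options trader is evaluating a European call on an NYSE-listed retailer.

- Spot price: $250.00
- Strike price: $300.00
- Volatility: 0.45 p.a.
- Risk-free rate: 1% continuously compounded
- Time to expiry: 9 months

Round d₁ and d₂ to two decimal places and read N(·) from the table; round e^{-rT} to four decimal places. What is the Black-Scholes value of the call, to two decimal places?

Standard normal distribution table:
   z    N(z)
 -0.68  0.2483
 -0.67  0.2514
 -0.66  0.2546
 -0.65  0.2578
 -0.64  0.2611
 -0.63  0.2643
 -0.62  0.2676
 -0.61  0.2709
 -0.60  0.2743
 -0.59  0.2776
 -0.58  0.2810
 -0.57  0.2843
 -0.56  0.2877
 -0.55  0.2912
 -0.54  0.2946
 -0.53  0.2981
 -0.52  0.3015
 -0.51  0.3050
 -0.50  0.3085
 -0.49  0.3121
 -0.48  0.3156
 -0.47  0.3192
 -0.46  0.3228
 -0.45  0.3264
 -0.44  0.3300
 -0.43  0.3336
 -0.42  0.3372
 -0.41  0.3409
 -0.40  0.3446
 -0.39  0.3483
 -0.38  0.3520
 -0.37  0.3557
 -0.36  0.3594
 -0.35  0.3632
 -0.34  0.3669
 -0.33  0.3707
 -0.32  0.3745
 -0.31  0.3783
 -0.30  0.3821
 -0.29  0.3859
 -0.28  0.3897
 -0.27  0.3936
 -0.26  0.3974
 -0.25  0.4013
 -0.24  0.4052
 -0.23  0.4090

$22.58

σ√T = 0.45·√0.75 = 0.3897
d₁ = [ln(250/300) + (0.01 + 0.45²/2)·0.75] / 0.3897 = [-0.1823 + 0.0834] / 0.3897 = -0.2537 → -0.25
d₂ = d₁ − σ√T = -0.2537 − 0.3897 = -0.6434 → -0.64
exp(−rT) = exp(−0.01·0.75) = 0.9925
N(d₁) = N(-0.25) = 0.4013;  N(d₂) = N(-0.64) = 0.2611
C = 250·0.4013 − 300·0.9925·0.2611 = 100.3250 − 77.7425 = 22.5825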